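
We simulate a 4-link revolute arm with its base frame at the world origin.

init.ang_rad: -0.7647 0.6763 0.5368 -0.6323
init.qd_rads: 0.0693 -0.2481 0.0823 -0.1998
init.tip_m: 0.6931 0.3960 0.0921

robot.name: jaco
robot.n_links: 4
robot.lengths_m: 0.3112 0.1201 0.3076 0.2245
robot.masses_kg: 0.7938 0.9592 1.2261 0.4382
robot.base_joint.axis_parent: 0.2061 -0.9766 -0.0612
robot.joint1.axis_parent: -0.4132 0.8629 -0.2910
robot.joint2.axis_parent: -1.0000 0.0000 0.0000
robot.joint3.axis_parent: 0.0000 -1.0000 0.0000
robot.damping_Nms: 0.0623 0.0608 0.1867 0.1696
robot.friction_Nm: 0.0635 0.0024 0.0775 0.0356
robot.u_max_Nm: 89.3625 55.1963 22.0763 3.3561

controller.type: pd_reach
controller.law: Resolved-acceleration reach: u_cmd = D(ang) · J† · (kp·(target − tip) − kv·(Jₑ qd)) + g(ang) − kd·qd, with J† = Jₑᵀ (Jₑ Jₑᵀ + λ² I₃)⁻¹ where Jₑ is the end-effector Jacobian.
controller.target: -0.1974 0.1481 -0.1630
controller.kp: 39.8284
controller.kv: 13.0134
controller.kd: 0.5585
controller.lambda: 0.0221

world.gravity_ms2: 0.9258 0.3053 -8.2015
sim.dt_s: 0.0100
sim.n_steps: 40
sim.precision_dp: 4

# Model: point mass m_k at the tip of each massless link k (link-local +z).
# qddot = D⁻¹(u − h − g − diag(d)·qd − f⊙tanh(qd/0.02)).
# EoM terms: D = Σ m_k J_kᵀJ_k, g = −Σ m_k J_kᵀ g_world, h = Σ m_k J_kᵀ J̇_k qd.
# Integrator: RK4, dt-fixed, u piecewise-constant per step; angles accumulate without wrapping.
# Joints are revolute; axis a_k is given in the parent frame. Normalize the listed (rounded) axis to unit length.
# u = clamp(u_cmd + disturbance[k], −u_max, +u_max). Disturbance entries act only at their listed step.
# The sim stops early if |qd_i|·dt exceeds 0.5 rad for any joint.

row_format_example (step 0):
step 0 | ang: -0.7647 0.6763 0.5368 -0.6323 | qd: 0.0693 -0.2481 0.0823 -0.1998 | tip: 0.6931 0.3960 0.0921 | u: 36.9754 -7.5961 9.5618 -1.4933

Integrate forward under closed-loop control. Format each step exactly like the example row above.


step 1 | ang: -0.7599 0.6782 0.5403 -0.6375 | qd: 0.8933 0.6208 0.6173 -0.8352 | tip: 0.6913 0.3957 0.0931 | u: 33.2305 -7.8427 7.8292 -0.9002
step 2 | ang: -0.7475 0.6880 0.5487 -0.6475 | qd: 1.5751 1.3419 1.0643 -1.1466 | tip: 0.6864 0.3948 0.0932 | u: 29.5441 -7.6908 6.4133 -0.5773
step 3 | ang: -0.7291 0.7042 0.5613 -0.6598 | qd: 2.1189 1.8947 1.4526 -1.3054 | tip: 0.6789 0.3935 0.0929 | u: 26.0681 -7.3145 5.2313 -0.3854
step 4 | ang: -0.7057 0.7252 0.5775 -0.6732 | qd: 2.5406 2.2930 1.7941 -1.3796 | tip: 0.6694 0.3920 0.0923 | u: 22.8904 -6.8278 4.2314 -0.2661
step 5 | ang: -0.6787 0.7495 0.5969 -0.6871 | qd: 2.8595 2.5624 2.0942 -1.4004 | tip: 0.6582 0.3904 0.0915 | u: 20.0534 -6.3067 3.3775 -0.1911
step 6 | ang: -0.6490 0.7760 0.6192 -0.7011 | qd: 3.0940 2.7293 2.3557 -1.3852 | tip: 0.6456 0.3886 0.0906 | u: 17.5661 -5.8009 2.6428 -0.1443
step 7 | ang: -0.6172 0.8037 0.6439 -0.7147 | qd: 3.2605 2.8177 2.5807 -1.3453 | tip: 0.6319 0.3867 0.0896 | u: 15.4159 -5.3402 2.0064 -0.1155
step 8 | ang: -0.5840 0.8321 0.6706 -0.7279 | qd: 3.3729 2.8476 2.7715 -1.2892 | tip: 0.6172 0.3847 0.0885 | u: 13.5760 -4.9403 1.4516 -0.0981
step 9 | ang: -0.5499 0.8605 0.6991 -0.7405 | qd: 3.4425 2.8348 2.9308 -1.2228 | tip: 0.6018 0.3827 0.0874 | u: 12.0131 -4.6073 0.9650 -0.0874
step 10 | ang: -0.5153 0.8886 0.7291 -0.7524 | qd: 3.4786 2.7917 3.0614 -1.1507 | tip: 0.5858 0.3805 0.0861 | u: 10.6915 -4.3407 0.5356 -0.0806
step 11 | ang: -0.4805 0.9162 0.7602 -0.7635 | qd: 3.4885 2.7278 3.1661 -1.0761 | tip: 0.5694 0.3782 0.0847 | u: 9.5763 -4.1361 0.1545 -0.0757
step 12 | ang: -0.4457 0.9431 0.7923 -0.7739 | qd: 3.4780 2.6501 3.2479 -1.0012 | tip: 0.5527 0.3758 0.0832 | u: 8.6350 -3.9868 -0.1853 -0.0717
step 13 | ang: -0.4111 0.9691 0.8251 -0.7835 | qd: 3.4518 2.5638 3.3094 -0.9276 | tip: 0.5358 0.3733 0.0815 | u: 7.8388 -3.8853 -0.4898 -0.0679
step 14 | ang: -0.3767 0.9943 0.8584 -0.7925 | qd: 3.4135 2.4726 3.3533 -0.8562 | tip: 0.5188 0.3706 0.0796 | u: 7.1623 -3.8238 -0.7635 -0.0641
step 15 | ang: -0.3428 1.0186 0.8921 -0.8007 | qd: 3.3658 2.3792 3.3818 -0.7877 | tip: 0.5018 0.3679 0.0776 | u: 6.5838 -3.7946 -1.0102 -0.0602
step 16 | ang: -0.3095 1.0419 0.9260 -0.8083 | qd: 3.3111 2.2855 3.3971 -0.7224 | tip: 0.4848 0.3650 0.0754 | u: 6.0851 -3.7910 -1.2330 -0.0564
step 17 | ang: -0.2767 1.0643 0.9600 -0.8152 | qd: 3.2511 2.1929 3.4009 -0.6604 | tip: 0.4679 0.3621 0.0730 | u: 5.6508 -3.8065 -1.4344 -0.0526
step 18 | ang: -0.2445 1.0857 0.9940 -0.8215 | qd: 3.1872 2.1023 3.3950 -0.6017 | tip: 0.4511 0.3590 0.0704 | u: 5.2683 -3.8360 -1.6163 -0.0490
step 19 | ang: -0.2130 1.1063 1.0279 -0.8272 | qd: 3.1206 2.0142 3.3807 -0.5463 | tip: 0.4345 0.3558 0.0677 | u: 4.9273 -3.8746 -1.7805 -0.0458
step 20 | ang: -0.1821 1.1260 1.0616 -0.8325 | qd: 3.0520 1.9291 3.3593 -0.4940 | tip: 0.4181 0.3526 0.0647 | u: 4.6193 -3.9186 -1.9284 -0.0430
step 21 | ang: -0.1519 1.1448 1.0950 -0.8372 | qd: 2.9823 1.8471 3.3317 -0.4446 | tip: 0.4019 0.3492 0.0617 | u: 4.3377 -3.9647 -2.0611 -0.0407
step 22 | ang: -0.1225 1.1629 1.1282 -0.8414 | qd: 2.9121 1.7683 3.2990 -0.3981 | tip: 0.3860 0.3458 0.0585 | u: 4.0769 -4.0104 -2.1798 -0.0389
step 23 | ang: -0.0937 1.1802 1.1610 -0.8451 | qd: 2.8416 1.6929 3.2619 -0.3543 | tip: 0.3703 0.3423 0.0551 | u: 3.8328 -4.0536 -2.2853 -0.0378
step 24 | ang: -0.0657 1.1968 1.1934 -0.8485 | qd: 2.7715 1.6207 3.2210 -0.3129 | tip: 0.3550 0.3387 0.0517 | u: 3.6019 -4.0928 -2.3785 -0.0372
step 25 | ang: -0.0383 1.2126 1.2254 -0.8514 | qd: 2.7018 1.5518 3.1770 -0.2738 | tip: 0.3399 0.3351 0.0481 | u: 3.3815 -4.1269 -2.4602 -0.0372
step 26 | ang: -0.0116 1.2278 1.2569 -0.8540 | qd: 2.6330 1.4861 3.1304 -0.2370 | tip: 0.3252 0.3314 0.0444 | u: 3.1698 -4.1550 -2.5309 -0.0377
step 27 | ang: 0.0143 1.2423 1.2880 -0.8562 | qd: 2.5651 1.4234 3.0814 -0.2021 | tip: 0.3107 0.3276 0.0406 | u: 2.9652 -4.1767 -2.5914 -0.0388
step 28 | ang: 0.0396 1.2562 1.3186 -0.8581 | qd: 2.4985 1.3637 3.0307 -0.1692 | tip: 0.2966 0.3239 0.0368 | u: 2.7666 -4.1916 -2.6423 -0.0403
step 29 | ang: 0.0643 1.2696 1.3486 -0.8596 | qd: 2.4332 1.3070 2.9783 -0.1381 | tip: 0.2828 0.3201 0.0329 | u: 2.5732 -4.1997 -2.6842 -0.0422
step 30 | ang: 0.0883 1.2824 1.3781 -0.8609 | qd: 2.3693 1.2530 2.9247 -0.1088 | tip: 0.2694 0.3163 0.0289 | u: 2.3844 -4.2010 -2.7176 -0.0444
step 31 | ang: 0.1117 1.2946 1.4071 -0.8618 | qd: 2.3071 1.2018 2.8701 -0.0811 | tip: 0.2563 0.3124 0.0249 | u: 2.2000 -4.1957 -2.7430 -0.0469
step 32 | ang: 0.1344 1.3064 1.4355 -0.8625 | qd: 2.2465 1.1532 2.8147 -0.0550 | tip: 0.2435 0.3086 0.0208 | u: 2.0196 -4.1841 -2.7611 -0.0496
step 33 | ang: 0.1566 1.3177 1.4634 -0.8629 | qd: 2.1875 1.1070 2.7587 -0.0310 | tip: 0.2310 0.3047 0.0168 | u: 1.8428 -4.1666 -2.7723 -0.0520
step 34 | ang: 0.1782 1.3285 1.4907 -0.8631 | qd: 2.1301 1.0623 2.7029 -0.0120 | tip: 0.2189 0.3008 0.0127 | u: 1.6669 -4.1432 -2.7777 -0.0516
step 35 | ang: 0.1992 1.3389 1.5175 -0.8632 | qd: 2.0739 1.0182 2.6478 -0.0011 | tip: 0.2071 0.2970 0.0086 | u: 1.4894 -4.1141 -2.7784 -0.0460
step 36 | ang: 0.2196 1.3489 1.5437 -0.8632 | qd: 2.0190 0.9756 2.5930 0.0062 | tip: 0.1956 0.2931 0.0045 | u: 1.3147 -4.0799 -2.7738 -0.0386
step 37 | ang: 0.2396 1.3585 1.5693 -0.8631 | qd: 1.9659 0.9352 2.5381 0.0134 | tip: 0.1845 0.2892 0.0004 | u: 1.1462 -4.0413 -2.7636 -0.0319
step 38 | ang: 0.2590 1.3676 1.5944 -0.8629 | qd: 1.9146 0.8974 2.4831 0.0213 | tip: 0.1736 0.2853 -0.0037 | u: 0.9847 -3.9988 -2.7480 -0.0268
step 39 | ang: 0.2778 1.3764 1.6190 -0.8626 | qd: 1.8655 0.8622 2.4279 0.0307 | tip: 0.1631 0.2814 -0.0077 | u: 0.8308 -3.9531 -2.7272 -0.0235
step 40 | ang: 0.2963 1.3849 1.6430 -0.8623 | qd: 1.8187 0.8295 2.3728 0.0415 | tip: 0.1529 0.2775 -0.0117


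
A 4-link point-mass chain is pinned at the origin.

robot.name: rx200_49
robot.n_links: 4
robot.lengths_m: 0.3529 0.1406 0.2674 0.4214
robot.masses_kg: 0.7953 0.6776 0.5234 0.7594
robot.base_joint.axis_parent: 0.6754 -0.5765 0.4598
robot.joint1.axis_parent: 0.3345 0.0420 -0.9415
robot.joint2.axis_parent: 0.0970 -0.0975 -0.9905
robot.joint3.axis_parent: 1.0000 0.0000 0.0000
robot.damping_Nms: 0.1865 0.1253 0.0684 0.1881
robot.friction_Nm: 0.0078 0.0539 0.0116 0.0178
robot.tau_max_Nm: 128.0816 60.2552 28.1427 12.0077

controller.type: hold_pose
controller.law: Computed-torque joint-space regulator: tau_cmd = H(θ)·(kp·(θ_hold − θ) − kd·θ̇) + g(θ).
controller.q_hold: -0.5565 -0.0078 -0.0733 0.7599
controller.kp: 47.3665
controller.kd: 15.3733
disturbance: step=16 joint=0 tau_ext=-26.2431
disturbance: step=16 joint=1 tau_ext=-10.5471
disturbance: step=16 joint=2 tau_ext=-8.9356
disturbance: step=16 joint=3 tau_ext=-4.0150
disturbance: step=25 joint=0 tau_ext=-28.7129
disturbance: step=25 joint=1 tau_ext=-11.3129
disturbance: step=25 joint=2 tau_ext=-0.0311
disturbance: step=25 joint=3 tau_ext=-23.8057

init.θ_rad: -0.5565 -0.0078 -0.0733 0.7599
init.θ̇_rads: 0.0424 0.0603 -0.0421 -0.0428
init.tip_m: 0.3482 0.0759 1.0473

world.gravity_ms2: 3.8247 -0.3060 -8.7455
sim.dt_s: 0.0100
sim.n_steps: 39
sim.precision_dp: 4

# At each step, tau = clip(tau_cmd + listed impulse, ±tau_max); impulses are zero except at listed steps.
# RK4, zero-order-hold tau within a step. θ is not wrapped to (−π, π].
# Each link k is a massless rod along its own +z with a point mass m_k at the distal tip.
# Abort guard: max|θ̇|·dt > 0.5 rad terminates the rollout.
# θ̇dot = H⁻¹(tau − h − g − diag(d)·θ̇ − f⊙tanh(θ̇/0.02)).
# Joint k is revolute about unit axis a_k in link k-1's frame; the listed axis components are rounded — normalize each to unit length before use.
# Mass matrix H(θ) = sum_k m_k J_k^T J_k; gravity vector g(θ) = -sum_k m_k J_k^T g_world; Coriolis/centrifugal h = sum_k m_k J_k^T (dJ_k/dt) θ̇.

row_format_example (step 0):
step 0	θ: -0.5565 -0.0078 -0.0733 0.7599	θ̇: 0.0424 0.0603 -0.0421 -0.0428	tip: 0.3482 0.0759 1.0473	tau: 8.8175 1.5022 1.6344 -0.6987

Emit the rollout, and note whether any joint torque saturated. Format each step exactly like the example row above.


step 1	θ: -0.5561 -0.0076 -0.0735 0.7596	θ̇: 0.0394 0.0057 -0.0062 -0.0177	tip: 0.3479 0.0757 1.0475	tau: 8.9014 1.5297 1.6478 -0.6900
step 2	θ: -0.5557 -0.0076 -0.0735 0.7595	θ̇: 0.0327 0.0034 -0.0035 -0.0128	tip: 0.3477 0.0755 1.0476	tau: 8.9754 1.5484 1.6609 -0.6812
step 3	θ: -0.5554 -0.0076 -0.0735 0.7594	θ̇: 0.0267 0.0042 -0.0030 -0.0099	tip: 0.3475 0.0754 1.0477	tau: 9.0406 1.5646 1.6727 -0.6731
step 4	θ: -0.5552 -0.0076 -0.0735 0.7594	θ̇: 0.0216 0.0046 -0.0026 -0.0076	tip: 0.3474 0.0753 1.0477	tau: 9.0980 1.5792 1.6831 -0.6655
step 5	θ: -0.5550 -0.0077 -0.0734 0.7593	θ̇: 0.0173 0.0049 -0.0024 -0.0059	tip: 0.3473 0.0752 1.0478	tau: 9.1485 1.5922 1.6923 -0.6585
step 6	θ: -0.5548 -0.0077 -0.0734 0.7593	θ̇: 0.0136 0.0051 -0.0024 -0.0045	tip: 0.3472 0.0751 1.0478	tau: 9.1929 1.6038 1.7005 -0.6520
step 7	θ: -0.5547 -0.0077 -0.0734 0.7593	θ̇: 0.0104 0.0052 -0.0024 -0.0036	tip: 0.3471 0.0751 1.0479	tau: 9.2319 1.6141 1.7077 -0.6461
step 8	θ: -0.5546 -0.0077 -0.0734 0.7593	θ̇: 0.0078 0.0053 -0.0024 -0.0029	tip: 0.3470 0.0750 1.0479	tau: 9.2661 1.6233 1.7141 -0.6407
step 9	θ: -0.5545 -0.0077 -0.0734 0.7593	θ̇: 0.0055 0.0053 -0.0025 -0.0023	tip: 0.3470 0.0750 1.0479	tau: 9.2961 1.6313 1.7197 -0.6358
step 10	θ: -0.5545 -0.0077 -0.0734 0.7593	θ̇: 0.0036 0.0053 -0.0026 -0.0020	tip: 0.3470 0.0750 1.0479	tau: 9.3224 1.6385 1.7247 -0.6315
step 11	θ: -0.5544 -0.0078 -0.0733 0.7593	θ̇: 0.0020 0.0053 -0.0028 -0.0017	tip: 0.3469 0.0749 1.0479	tau: 9.3455 1.6448 1.7291 -0.6276
step 12	θ: -0.5544 -0.0078 -0.0733 0.7593	θ̇: 0.0006 0.0053 -0.0029 -0.0015	tip: 0.3469 0.0749 1.0479	tau: 9.3658 1.6504 1.7329 -0.6241
step 13	θ: -0.5544 -0.0078 -0.0733 0.7593	θ̇: -0.0005 0.0053 -0.0030 -0.0014	tip: 0.3469 0.0749 1.0479	tau: 9.3835 1.6553 1.7362 -0.6210
step 14	θ: -0.5544 -0.0078 -0.0733 0.7593	θ̇: -0.0014 0.0052 -0.0031 -0.0013	tip: 0.3469 0.0749 1.0479	tau: 9.3991 1.6596 1.7392 -0.6182
step 15	θ: -0.5544 -0.0078 -0.0733 0.7593	θ̇: -0.0022 0.0052 -0.0032 -0.0012	tip: 0.3469 0.0749 1.0479	tau: 9.4127 1.6634 1.7418 -0.6158
step 16	θ: -0.5544 -0.0078 -0.0733 0.7593	θ̇: -0.0029 0.0052 -0.0033 -0.0012	tip: 0.3469 0.0749 1.0479	tau: -16.8184 -8.8804 -7.1916 -4.6286
step 17	θ: -0.5545 -0.0133 -0.0736 0.7612	θ̇: -0.0159 -1.0581 -0.0837 0.3493	tip: 0.3485 0.0754 1.0472	tau: 13.5436 3.2982 3.1488 0.0106
step 18	θ: -0.5548 -0.0220 -0.0750 0.7640	θ̇: -0.0327 -0.6984 -0.1869 0.2234	tip: 0.3513 0.0762 1.0459	tau: 13.0595 3.0706 2.9896 -0.0789
step 19	θ: -0.5551 -0.0277 -0.0771 0.7658	θ̇: -0.0415 -0.4477 -0.2374 0.1361	tip: 0.3537 0.0768 1.0448	tau: 12.6313 2.8778 2.8442 -0.1549
step 20	θ: -0.5556 -0.0313 -0.0796 0.7668	θ̇: -0.0453 -0.2709 -0.2553 0.0752	tip: 0.3558 0.0774 1.0440	tau: 12.2527 2.7132 2.7128 -0.2197
step 21	θ: -0.5560 -0.0334 -0.0822 0.7674	θ̇: -0.0460 -0.1451 -0.2536 0.0326	tip: 0.3575 0.0778 1.0434	tau: 11.9182 2.5719 2.5951 -0.2755
step 22	θ: -0.5565 -0.0344 -0.0846 0.7675	θ̇: -0.0449 -0.0569 -0.2390 0.0041	tip: 0.3588 0.0782 1.0429	tau: 11.6225 2.4500 2.4901 -0.3245
step 23	θ: -0.5569 -0.0346 -0.0869 0.7675	θ̇: -0.0413 -0.0107 -0.2077 -0.0081	tip: 0.3600 0.0785 1.0426	tau: 11.3614 2.3464 2.3970 -0.3692
step 24	θ: -0.5573 -0.0347 -0.0888 0.7674	θ̇: -0.0345 -0.0074 -0.1587 -0.0050	tip: 0.3609 0.0787 1.0423	tau: 11.1308 2.2606 2.3150 -0.4086
step 25	θ: -0.5576 -0.0347 -0.0902 0.7673	θ̇: -0.0283 -0.0056 -0.1163 -0.0024	tip: 0.3616 0.0789 1.0421	tau: -17.7855 -9.1274 2.2120 -12.0077
step 26	θ: -0.5576 -0.0543 -0.0755 0.7719	θ̇: 0.0170 -3.7895 2.9445 0.8522	tip: 0.3619 0.0814 1.0413	tau: 15.2530 3.8211 2.2152 1.3435
step 27	θ: -0.5578 -0.0858 -0.0507 0.7783	θ̇: -0.0430 -2.5424 2.0457 0.4580	tip: 0.3620 0.0857 1.0402	tau: 14.5649 3.4422 2.2022 1.1050
step 28	θ: -0.5583 -0.1068 -0.0335 0.7816	θ̇: -0.0714 -1.6866 1.4295 0.2084	tip: 0.3621 0.0892 1.0396	tau: 13.9530 3.1338 2.1730 0.8910
step 29	θ: -0.5591 -0.1206 -0.0214 0.7829	θ̇: -0.0825 -1.0884 0.9958 0.0509	tip: 0.3623 0.0921 1.0393	tau: 13.4127 2.8820 2.1367 0.7003
step 30	θ: -0.5599 -0.1294 -0.0130 0.7829	θ̇: -0.0837 -0.6709 0.6887 -0.0427	tip: 0.3625 0.0943 1.0392	tau: 12.9372 2.6752 2.0984 0.5286
step 31	θ: -0.5608 -0.1346 -0.0072 0.7822	θ̇: -0.0795 -0.3788 0.4690 -0.0940	tip: 0.3626 0.0961 1.0392	tau: 12.5191 2.5041 2.0610 0.3744
step 32	θ: -0.5615 -0.1373 -0.0034 0.7811	θ̇: -0.0724 -0.1698 0.3072 -0.1209	tip: 0.3626 0.0975 1.0393	tau: 12.1516 2.3618 2.0259 0.2388
step 33	θ: -0.5622 -0.1382 -0.0009 0.7798	θ̇: -0.0637 -0.0219 0.1882 -0.1314	tip: 0.3627 0.0986 1.0395	tau: 11.8285 2.2430 1.9936 0.1198
step 34	θ: -0.5628 -0.1381 0.0006 0.7786	θ̇: -0.0501 0.0335 0.1277 -0.1141	tip: 0.3626 0.0993 1.0396	tau: 11.5443 2.1516 1.9646 0.0156
step 35	θ: -0.5632 -0.1377 0.0018 0.7776	θ̇: -0.0345 0.0373 0.1007 -0.0836	tip: 0.3625 0.0999 1.0398	tau: 11.2939 2.0794 1.9394 -0.0759
step 36	θ: -0.5635 -0.1374 0.0027 0.7769	θ̇: -0.0210 0.0398 0.0776 -0.0576	tip: 0.3624 0.1002 1.0399	tau: 11.0733 2.0165 1.9175 -0.1560
step 37	θ: -0.5636 -0.1369 0.0033 0.7764	θ̇: -0.0096 0.0420 0.0577 -0.0356	tip: 0.3622 0.1004 1.0401	tau: 10.8793 1.9619 1.8986 -0.2263
step 38	θ: -0.5637 -0.1365 0.0038 0.7762	θ̇: 0.0001 0.0444 0.0403 -0.0176	tip: 0.3620 0.1004 1.0402	tau: 10.7089 1.9143 1.8822 -0.2876
step 39	θ: -0.5636 -0.1361 0.0041 0.7761	θ̇: 0.0083 0.0480 0.0244 -0.0037	tip: 0.3617 0.1004 1.0403
any joint saturated: yes


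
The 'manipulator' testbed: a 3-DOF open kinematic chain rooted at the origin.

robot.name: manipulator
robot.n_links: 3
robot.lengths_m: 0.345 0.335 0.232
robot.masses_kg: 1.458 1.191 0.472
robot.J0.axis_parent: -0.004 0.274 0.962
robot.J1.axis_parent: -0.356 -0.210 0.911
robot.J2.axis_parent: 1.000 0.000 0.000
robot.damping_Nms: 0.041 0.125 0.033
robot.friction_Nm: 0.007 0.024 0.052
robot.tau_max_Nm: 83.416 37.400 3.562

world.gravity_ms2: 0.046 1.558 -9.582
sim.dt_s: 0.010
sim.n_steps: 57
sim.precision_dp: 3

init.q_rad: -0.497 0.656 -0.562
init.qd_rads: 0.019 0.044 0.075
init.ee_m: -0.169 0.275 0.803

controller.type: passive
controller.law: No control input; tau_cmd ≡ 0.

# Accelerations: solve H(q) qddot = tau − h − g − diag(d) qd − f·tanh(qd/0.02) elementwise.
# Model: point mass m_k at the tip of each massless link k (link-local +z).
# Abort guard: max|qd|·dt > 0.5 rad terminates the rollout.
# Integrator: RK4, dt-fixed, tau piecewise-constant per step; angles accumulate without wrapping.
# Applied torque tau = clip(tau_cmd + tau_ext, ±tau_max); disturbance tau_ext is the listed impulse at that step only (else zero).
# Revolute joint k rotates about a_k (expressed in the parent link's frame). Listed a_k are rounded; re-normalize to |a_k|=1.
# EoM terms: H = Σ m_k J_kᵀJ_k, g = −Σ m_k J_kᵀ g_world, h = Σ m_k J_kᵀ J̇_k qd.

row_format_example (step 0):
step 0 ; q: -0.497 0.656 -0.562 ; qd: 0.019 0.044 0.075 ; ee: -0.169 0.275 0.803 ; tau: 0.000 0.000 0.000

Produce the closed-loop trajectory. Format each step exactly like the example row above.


step 1 ; q: -0.497 0.657 -0.562 ; qd: -0.076 0.160 -0.119 ; ee: -0.170 0.275 0.802 ; tau: 0.000 0.000 0.000
step 2 ; q: -0.499 0.659 -0.564 ; qd: -0.173 0.276 -0.298 ; ee: -0.170 0.276 0.802 ; tau: 0.000 0.000 0.000
step 3 ; q: -0.501 0.663 -0.568 ; qd: -0.272 0.392 -0.477 ; ee: -0.171 0.277 0.800 ; tau: 0.000 0.000 0.000
step 4 ; q: -0.504 0.667 -0.574 ; qd: -0.373 0.506 -0.653 ; ee: -0.171 0.279 0.799 ; tau: 0.000 0.000 0.000
step 5 ; q: -0.508 0.673 -0.581 ; qd: -0.476 0.620 -0.827 ; ee: -0.172 0.282 0.796 ; tau: 0.000 0.000 0.000
step 6 ; q: -0.513 0.679 -0.590 ; qd: -0.580 0.735 -1.000 ; ee: -0.174 0.285 0.793 ; tau: 0.000 0.000 0.000
step 7 ; q: -0.520 0.687 -0.601 ; qd: -0.687 0.850 -1.169 ; ee: -0.175 0.288 0.790 ; tau: 0.000 0.000 0.000
step 8 ; q: -0.527 0.696 -0.614 ; qd: -0.795 0.968 -1.336 ; ee: -0.176 0.293 0.786 ; tau: 0.000 0.000 0.000
step 9 ; q: -0.536 0.707 -0.628 ; qd: -0.906 1.088 -1.499 ; ee: -0.178 0.297 0.782 ; tau: 0.000 0.000 0.000
step 10 ; q: -0.545 0.718 -0.644 ; qd: -1.019 1.212 -1.658 ; ee: -0.179 0.302 0.776 ; tau: 0.000 0.000 0.000
step 11 ; q: -0.556 0.731 -0.661 ; qd: -1.134 1.341 -1.813 ; ee: -0.181 0.308 0.771 ; tau: 0.000 0.000 0.000
step 12 ; q: -0.568 0.745 -0.680 ; qd: -1.251 1.474 -1.964 ; ee: -0.183 0.314 0.764 ; tau: 0.000 0.000 0.000
step 13 ; q: -0.581 0.760 -0.700 ; qd: -1.371 1.613 -2.109 ; ee: -0.185 0.321 0.757 ; tau: 0.000 0.000 0.000
step 14 ; q: -0.595 0.777 -0.722 ; qd: -1.493 1.759 -2.248 ; ee: -0.187 0.328 0.749 ; tau: 0.000 0.000 0.000
step 15 ; q: -0.611 0.796 -0.745 ; qd: -1.618 1.912 -2.382 ; ee: -0.189 0.335 0.741 ; tau: 0.000 0.000 0.000
step 16 ; q: -0.628 0.816 -0.770 ; qd: -1.746 2.074 -2.508 ; ee: -0.191 0.343 0.731 ; tau: 0.000 0.000 0.000
step 17 ; q: -0.646 0.837 -0.795 ; qd: -1.876 2.245 -2.627 ; ee: -0.193 0.350 0.721 ; tau: 0.000 0.000 0.000
step 18 ; q: -0.665 0.861 -0.822 ; qd: -2.011 2.425 -2.737 ; ee: -0.195 0.359 0.710 ; tau: 0.000 0.000 0.000
step 19 ; q: -0.686 0.886 -0.850 ; qd: -2.149 2.616 -2.839 ; ee: -0.197 0.367 0.699 ; tau: 0.000 0.000 0.000
step 20 ; q: -0.708 0.913 -0.879 ; qd: -2.291 2.819 -2.932 ; ee: -0.199 0.375 0.686 ; tau: 0.000 0.000 0.000
step 21 ; q: -0.732 0.942 -0.909 ; qd: -2.437 3.034 -3.015 ; ee: -0.201 0.384 0.673 ; tau: 0.000 0.000 0.000
step 22 ; q: -0.757 0.974 -0.939 ; qd: -2.588 3.262 -3.087 ; ee: -0.203 0.392 0.659 ; tau: 0.000 0.000 0.000
step 23 ; q: -0.784 1.007 -0.970 ; qd: -2.744 3.503 -3.149 ; ee: -0.205 0.401 0.644 ; tau: 0.000 0.000 0.000
step 24 ; q: -0.812 1.044 -1.002 ; qd: -2.906 3.760 -3.199 ; ee: -0.207 0.409 0.628 ; tau: 0.000 0.000 0.000
step 25 ; q: -0.842 1.083 -1.034 ; qd: -3.074 4.032 -3.238 ; ee: -0.209 0.418 0.611 ; tau: 0.000 0.000 0.000
step 26 ; q: -0.874 1.124 -1.067 ; qd: -3.248 4.320 -3.265 ; ee: -0.210 0.426 0.594 ; tau: 0.000 0.000 0.000
step 27 ; q: -0.907 1.169 -1.100 ; qd: -3.430 4.627 -3.282 ; ee: -0.212 0.434 0.576 ; tau: 0.000 0.000 0.000
step 28 ; q: -0.942 1.217 -1.133 ; qd: -3.620 4.951 -3.287 ; ee: -0.213 0.441 0.557 ; tau: 0.000 0.000 0.000
step 29 ; q: -0.979 1.268 -1.165 ; qd: -3.819 5.296 -3.283 ; ee: -0.215 0.448 0.537 ; tau: 0.000 0.000 0.000
step 30 ; q: -1.019 1.323 -1.198 ; qd: -4.029 5.663 -3.269 ; ee: -0.216 0.455 0.517 ; tau: 0.000 0.000 0.000
step 31 ; q: -1.060 1.382 -1.231 ; qd: -4.250 6.052 -3.248 ; ee: -0.218 0.461 0.496 ; tau: 0.000 0.000 0.000
step 32 ; q: -1.104 1.444 -1.263 ; qd: -4.485 6.468 -3.222 ; ee: -0.219 0.466 0.475 ; tau: 0.000 0.000 0.000
step 33 ; q: -1.150 1.511 -1.295 ; qd: -4.735 6.911 -3.193 ; ee: -0.220 0.471 0.453 ; tau: 0.000 0.000 0.000
step 34 ; q: -1.198 1.582 -1.327 ; qd: -5.003 7.386 -3.165 ; ee: -0.222 0.476 0.430 ; tau: 0.000 0.000 0.000
step 35 ; q: -1.250 1.659 -1.359 ; qd: -5.292 7.897 -3.144 ; ee: -0.223 0.479 0.408 ; tau: 0.000 0.000 0.000
step 36 ; q: -1.304 1.741 -1.390 ; qd: -5.606 8.449 -3.136 ; ee: -0.225 0.481 0.385 ; tau: 0.000 0.000 0.000
step 37 ; q: -1.362 1.828 -1.421 ; qd: -5.951 9.051 -3.147 ; ee: -0.227 0.483 0.363 ; tau: 0.000 0.000 0.000
step 38 ; q: -1.423 1.922 -1.453 ; qd: -6.331 9.712 -3.189 ; ee: -0.229 0.484 0.340 ; tau: 0.000 0.000 0.000
step 39 ; q: -1.489 2.022 -1.485 ; qd: -6.755 10.446 -3.273 ; ee: -0.231 0.483 0.318 ; tau: 0.000 0.000 0.000
step 40 ; q: -1.559 2.131 -1.519 ; qd: -7.232 11.269 -3.414 ; ee: -0.234 0.482 0.297 ; tau: 0.000 0.000 0.000
step 41 ; q: -1.634 2.248 -1.554 ; qd: -7.771 12.203 -3.628 ; ee: -0.237 0.479 0.278 ; tau: 0.000 0.000 0.000
step 42 ; q: -1.714 2.375 -1.591 ; qd: -8.382 13.272 -3.933 ; ee: -0.241 0.475 0.260 ; tau: 0.000 0.000 0.000
step 43 ; q: -1.802 2.514 -1.633 ; qd: -9.070 14.498 -4.339 ; ee: -0.245 0.469 0.244 ; tau: 0.000 0.000 0.000
step 44 ; q: -1.896 2.666 -1.679 ; qd: -9.820 15.874 -4.841 ; ee: -0.249 0.462 0.232 ; tau: 0.000 0.000 0.000
step 45 ; q: -1.998 2.832 -1.730 ; qd: -10.564 17.306 -5.388 ; ee: -0.254 0.454 0.225 ; tau: 0.000 0.000 0.000
step 46 ; q: -2.107 3.011 -1.786 ; qd: -11.124 18.479 -5.843 ; ee: -0.259 0.445 0.224 ; tau: 0.000 0.000 0.000
step 47 ; q: -2.219 3.199 -1.846 ; qd: -11.198 18.797 -5.989 ; ee: -0.262 0.435 0.230 ; tau: 0.000 0.000 0.000
step 48 ; q: -2.328 3.383 -1.904 ; qd: -10.596 17.781 -5.698 ; ee: -0.262 0.427 0.241 ; tau: 0.000 0.000 0.000
step 49 ; q: -2.429 3.551 -1.958 ; qd: -9.527 15.724 -5.106 ; ee: -0.258 0.419 0.256 ; tau: 0.000 0.000 0.000
step 50 ; q: -2.519 3.696 -2.006 ; qd: -8.373 13.350 -4.455 ; ee: -0.252 0.413 0.271 ; tau: 0.000 0.000 0.000
step 51 ; q: -2.597 3.818 -2.048 ; qd: -7.349 11.116 -3.887 ; ee: -0.244 0.408 0.285 ; tau: 0.000 0.000 0.000
step 52 ; q: -2.666 3.919 -2.084 ; qd: -6.497 9.148 -3.439 ; ee: -0.234 0.404 0.296 ; tau: 0.000 0.000 0.000
step 53 ; q: -2.727 4.002 -2.117 ; qd: -5.796 7.434 -3.100 ; ee: -0.224 0.401 0.306 ; tau: 0.000 0.000 0.000
step 54 ; q: -2.782 4.069 -2.147 ; qd: -5.209 5.923 -2.849 ; ee: -0.213 0.398 0.313 ; tau: 0.000 0.000 0.000
step 55 ; q: -2.832 4.121 -2.174 ; qd: -4.705 4.568 -2.661 ; ee: -0.202 0.397 0.319 ; tau: 0.000 0.000 0.000
step 56 ; q: -2.877 4.160 -2.200 ; qd: -4.260 3.330 -2.517 ; ee: -0.191 0.395 0.322 ; tau: 0.000 0.000 0.000
step 57 ; q: -2.917 4.188 -2.225 ; qd: -3.857 2.181 -2.398 ; ee: -0.179 0.395 0.324


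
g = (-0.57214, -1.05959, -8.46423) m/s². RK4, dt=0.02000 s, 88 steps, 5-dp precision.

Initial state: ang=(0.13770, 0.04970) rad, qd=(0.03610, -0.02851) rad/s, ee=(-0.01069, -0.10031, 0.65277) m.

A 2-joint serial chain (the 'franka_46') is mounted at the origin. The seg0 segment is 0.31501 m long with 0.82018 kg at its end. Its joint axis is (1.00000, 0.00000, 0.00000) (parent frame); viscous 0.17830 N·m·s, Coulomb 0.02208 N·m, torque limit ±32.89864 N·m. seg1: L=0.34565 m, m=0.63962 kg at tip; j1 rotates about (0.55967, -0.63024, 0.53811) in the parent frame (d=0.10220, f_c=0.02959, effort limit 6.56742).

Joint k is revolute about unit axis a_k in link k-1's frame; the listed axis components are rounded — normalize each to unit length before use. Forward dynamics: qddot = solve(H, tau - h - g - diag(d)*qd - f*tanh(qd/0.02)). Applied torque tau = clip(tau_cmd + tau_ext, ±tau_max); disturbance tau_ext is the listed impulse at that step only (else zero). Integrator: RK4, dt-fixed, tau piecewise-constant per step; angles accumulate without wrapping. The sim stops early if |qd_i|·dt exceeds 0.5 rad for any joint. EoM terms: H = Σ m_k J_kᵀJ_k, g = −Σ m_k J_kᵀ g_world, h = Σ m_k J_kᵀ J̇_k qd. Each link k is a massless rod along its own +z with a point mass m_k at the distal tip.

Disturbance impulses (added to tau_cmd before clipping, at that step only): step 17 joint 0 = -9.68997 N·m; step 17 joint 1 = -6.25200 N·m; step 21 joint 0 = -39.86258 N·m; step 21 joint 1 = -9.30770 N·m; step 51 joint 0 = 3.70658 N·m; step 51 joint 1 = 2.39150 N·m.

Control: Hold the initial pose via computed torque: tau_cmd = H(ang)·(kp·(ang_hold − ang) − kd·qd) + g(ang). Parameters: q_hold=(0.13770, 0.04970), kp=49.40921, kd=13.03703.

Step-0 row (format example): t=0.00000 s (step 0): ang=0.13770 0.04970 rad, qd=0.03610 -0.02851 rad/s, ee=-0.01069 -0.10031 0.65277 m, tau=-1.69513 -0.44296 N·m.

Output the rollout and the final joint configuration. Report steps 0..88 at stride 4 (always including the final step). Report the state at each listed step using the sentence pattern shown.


t=0.08000 s (step 4): ang=0.13897 0.04938 rad, qd=0.00461 0.00121 rad/s, ee=-0.01062 -0.10107 0.65265 m, tau=-1.60786 -0.43473 N·m.
t=0.16000 s (step 8): ang=0.13902 0.04942 rad, qd=-0.00193 0.00007 rad/s, ee=-0.01063 -0.10111 0.65265 m, tau=-1.57724 -0.42718 N·m.
t=0.24000 s (step 12): ang=0.13880 0.04941 rad, qd=-0.00310 -0.00020 rad/s, ee=-0.01063 -0.10097 0.65267 m, tau=-1.56634 -0.42455 N·m.
t=0.32000 s (step 16): ang=0.13856 0.04940 rad, qd=-0.00281 -0.00017 rad/s, ee=-0.01063 -0.10081 0.65269 m, tau=-1.56206 -0.42358 N·m.
t=0.40000 s (step 20): ang=0.13562 -0.03211 rad, qd=-0.06851 -0.93635 rad/s, ee=0.00705 -0.08321 0.65530 m, tau=0.19955 0.65655 N·m.
t=0.48000 s (step 24): ang=0.05984 -0.05719 rad, qd=-0.93159 0.04501 rad/s, ee=0.01262 -0.02864 0.65973 m, tau=5.12583 1.32259 N·m.
t=0.56000 s (step 28): ang=0.02918 -0.04620 rad, qd=0.01075 0.20180 rad/s, ee=0.01017 -0.01046 0.66037 m, tau=1.20766 0.35190 N·m.
t=0.64000 s (step 32): ang=0.04341 -0.02799 rad, qd=0.28410 0.23782 rad/s, ee=0.00614 -0.02330 0.66017 m, tau=-0.53832 -0.10034 N·m.
t=0.72000 s (step 36): ang=0.06792 -0.01001 rad, qd=0.30730 0.20636 rad/s, ee=0.00219 -0.04291 0.65926 m, tau=-1.28087 -0.29884 N·m.
t=0.80000 s (step 40): ang=0.09042 0.00452 rad, qd=0.25012 0.15670 rad/s, ee=-0.00098 -0.06053 0.65788 m, tau=-1.56155 -0.37673 N·m.
t=0.88000 s (step 44): ang=0.10761 0.01514 rad, qd=0.18045 0.11038 rad/s, ee=-0.00329 -0.07388 0.65649 m, tau=-1.64187 -0.40073 N·m.
t=0.96000 s (step 48): ang=0.11958 0.02245 rad, qd=0.12148 0.07417 rad/s, ee=-0.00486 -0.08315 0.65536 m, tau=-1.64383 -0.40299 N·m.
t=1.04000 s (step 52): ang=0.12753 0.03589 rad, qd=0.08594 0.90261 rad/s, ee=-0.00775 -0.09097 0.65425 m, tau=-2.63389 -1.04708 N·m.
t=1.12000 s (step 56): ang=0.13354 0.07309 rad, qd=0.06006 0.15977 rad/s, ee=-0.01563 -0.10219 0.65221 m, tau=-2.04179 -0.67697 N·m.
t=1.20000 s (step 60): ang=0.13688 0.07605 rad, qd=0.01988 -0.01924 rad/s, ee=-0.01625 -0.10495 0.65173 m, tau=-1.74792 -0.53522 N·m.
t=1.28000 s (step 64): ang=0.13730 0.07405 rad, qd=-0.00405 -0.02847 rad/s, ee=-0.01583 -0.10483 0.65177 m, tau=-1.62466 -0.49616 N·m.
t=1.36000 s (step 68): ang=0.13675 0.07176 rad, qd=-0.00833 -0.02800 rad/s, ee=-0.01535 -0.10402 0.65193 m, tau=-1.57998 -0.47949 N·m.
t=1.44000 s (step 72): ang=0.13611 0.06967 rad, qd=-0.00728 -0.02422 rad/s, ee=-0.01491 -0.10319 0.65209 m, tau=-1.56309 -0.47146 N·m.
t=1.52000 s (step 76): ang=0.13561 0.06789 rad, qd=-0.00511 -0.02051 rad/s, ee=-0.01454 -0.10251 0.65222 m, tau=-1.55640 -0.46664 N·m.
t=1.60000 s (step 80): ang=0.13529 0.06637 rad, qd=-0.00309 -0.01763 rad/s, ee=-0.01422 -0.10200 0.65232 m, tau=-1.55346 -0.46304 N·m.
t=1.68000 s (step 84): ang=0.13510 0.06505 rad, qd=-0.00154 -0.01544 rad/s, ee=-0.01394 -0.10162 0.65240 m, tau=-1.55200 -0.46000 N·m.
t=1.76000 s (step 88): ang=0.13503 0.06389 rad, qd=-0.00042 -0.01374 rad/s, ee=-0.01370 -0.10134 0.65246 m.
final ang (rad): 0.13503 0.06389


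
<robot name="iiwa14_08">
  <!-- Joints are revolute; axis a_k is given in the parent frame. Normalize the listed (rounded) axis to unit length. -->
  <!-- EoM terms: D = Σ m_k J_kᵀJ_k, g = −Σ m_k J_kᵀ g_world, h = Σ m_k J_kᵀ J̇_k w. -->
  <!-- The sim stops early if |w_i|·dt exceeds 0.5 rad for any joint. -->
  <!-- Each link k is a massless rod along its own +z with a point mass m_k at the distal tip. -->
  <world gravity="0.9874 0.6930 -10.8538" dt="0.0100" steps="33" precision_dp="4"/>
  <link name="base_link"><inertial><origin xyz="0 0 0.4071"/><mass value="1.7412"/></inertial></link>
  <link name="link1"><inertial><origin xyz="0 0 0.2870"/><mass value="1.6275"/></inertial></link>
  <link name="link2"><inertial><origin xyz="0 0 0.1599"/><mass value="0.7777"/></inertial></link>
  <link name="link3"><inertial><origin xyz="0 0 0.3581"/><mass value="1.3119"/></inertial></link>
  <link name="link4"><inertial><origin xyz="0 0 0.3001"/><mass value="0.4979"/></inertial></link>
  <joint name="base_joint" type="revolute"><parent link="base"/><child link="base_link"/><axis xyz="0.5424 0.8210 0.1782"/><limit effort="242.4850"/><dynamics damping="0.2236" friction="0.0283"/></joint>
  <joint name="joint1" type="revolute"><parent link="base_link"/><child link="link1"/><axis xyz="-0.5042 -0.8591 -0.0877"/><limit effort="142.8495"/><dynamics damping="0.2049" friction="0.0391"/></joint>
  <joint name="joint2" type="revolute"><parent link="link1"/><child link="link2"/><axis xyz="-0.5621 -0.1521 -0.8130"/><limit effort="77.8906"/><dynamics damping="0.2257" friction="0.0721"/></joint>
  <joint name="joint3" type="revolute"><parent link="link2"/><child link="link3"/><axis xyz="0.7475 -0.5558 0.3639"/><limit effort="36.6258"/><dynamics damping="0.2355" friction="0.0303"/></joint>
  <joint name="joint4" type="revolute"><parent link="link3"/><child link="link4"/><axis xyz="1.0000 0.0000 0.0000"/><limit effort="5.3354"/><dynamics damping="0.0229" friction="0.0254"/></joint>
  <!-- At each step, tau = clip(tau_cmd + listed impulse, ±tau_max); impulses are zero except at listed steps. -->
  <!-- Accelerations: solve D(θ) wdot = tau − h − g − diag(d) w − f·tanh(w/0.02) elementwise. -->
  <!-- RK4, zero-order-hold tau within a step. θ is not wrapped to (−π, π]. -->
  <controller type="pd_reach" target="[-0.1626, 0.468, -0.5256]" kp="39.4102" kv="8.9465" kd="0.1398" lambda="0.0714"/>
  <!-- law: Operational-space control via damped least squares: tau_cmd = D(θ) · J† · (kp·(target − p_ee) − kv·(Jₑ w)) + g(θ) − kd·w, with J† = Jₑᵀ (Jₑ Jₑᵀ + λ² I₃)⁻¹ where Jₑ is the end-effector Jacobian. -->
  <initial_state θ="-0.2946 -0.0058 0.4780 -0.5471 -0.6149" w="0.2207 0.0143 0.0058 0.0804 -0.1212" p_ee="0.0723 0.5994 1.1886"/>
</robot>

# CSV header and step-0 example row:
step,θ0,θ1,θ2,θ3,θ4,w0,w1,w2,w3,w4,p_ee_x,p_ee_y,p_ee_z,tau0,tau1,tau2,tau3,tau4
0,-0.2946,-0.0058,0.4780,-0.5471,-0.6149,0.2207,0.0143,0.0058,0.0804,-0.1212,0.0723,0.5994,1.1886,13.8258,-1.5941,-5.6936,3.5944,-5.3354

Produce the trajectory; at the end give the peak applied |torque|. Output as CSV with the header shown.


step,θ0,θ1,θ2,θ3,θ4,w0,w1,w2,w3,w4,p_ee_x,p_ee_y,p_ee_z,tau0,tau1,tau2,tau3,tau4
1,-0.2915,-0.0040,0.4706,-0.5484,-0.6264,0.3862,0.3302,-1.4153,-0.2961,-2.1831,0.0736,0.5985,1.1865,19.1519,-4.5809,-5.4908,3.4452,-5.3354
2,-0.2870,0.0001,0.4525,-0.5509,-0.6594,0.5282,0.4818,-2.1614,-0.1862,-4.4250,0.0744,0.5983,1.1793,23.5540,-7.1480,-5.1386,3.0011,-4.8721
3,-0.2810,0.0054,0.4290,-0.5514,-0.7142,0.6719,0.5902,-2.5006,0.0911,-6.5052,0.0745,0.5984,1.1673,23.0070,-7.3714,-4.4608,2.4074,-4.1947
4,-0.2736,0.0120,0.4034,-0.5493,-0.7878,0.8130,0.7205,-2.6099,0.3216,-8.2038,0.0738,0.5982,1.1508,15.6676,-4.3044,-3.3966,1.7819,-3.6332
5,-0.2649,0.0199,0.3776,-0.5455,-0.8764,0.9262,0.8738,-2.5525,0.4404,-9.4917,0.0720,0.5969,1.1303,2.4410,1.7053,-2.0418,1.2272,-3.1414
6,-0.2553,0.0295,0.3528,-0.5413,-0.9757,0.9903,1.0507,-2.4198,0.3860,-10.3579,0.0689,0.5939,1.1064,-14.1905,9.5089,-0.5544,0.8042,-2.6801
7,-0.2454,0.0409,0.3294,-0.5385,-1.0818,0.9932,1.2431,-2.2633,0.1490,-10.8409,0.0647,0.5891,1.0797,-31.6898,17.8746,0.9040,0.5338,-2.2190
8,-0.2358,0.0543,0.3078,-0.5388,-1.1911,0.9306,1.4356,-2.0758,-0.2256,-11.0232,0.0592,0.5821,1.0506,-48.4369,25.9801,2.2095,0.4162,-1.7402
9,-0.2271,0.0696,0.2881,-0.5435,-1.3010,0.8070,1.6261,-1.8705,-0.7152,-10.9699,0.0527,0.5731,1.0199,-63.5919,33.3624,3.2896,0.4387,-1.2420
10,-0.2199,0.0868,0.2706,-0.5535,-1.4096,0.6291,1.8122,-1.6297,-1.2809,-10.7453,0.0453,0.5622,0.9879,-76.9367,39.8681,4.1028,0.5889,-0.7318
11,-0.2147,0.1058,0.2558,-0.5694,-1.5152,0.4037,1.9952,-1.3310,-1.8890,-10.3976,0.0372,0.5497,0.9553,-88.5717,45.5089,4.6288,0.8580,-0.2232
12,-0.2120,0.1267,0.2443,-0.5914,-1.6169,0.1377,2.1817,-0.9541,-2.5155,-9.9561,0.0284,0.5358,0.9223,-98.6909,50.3497,4.8582,1.2405,0.2664
13,-0.2122,0.1495,0.2370,-0.6198,-1.7138,-0.1623,2.3840,-0.4818,-3.1445,-9.4344,0.0190,0.5209,0.8896,-107.4646,54.4473,4.7851,1.7331,0.7181
14,-0.2154,0.1745,0.2349,-0.6545,-1.8051,-0.4924,2.6161,0.0908,-3.7724,-8.8307,0.0091,0.5052,0.8574,-114.9184,57.7869,4.4081,2.3284,1.1122
15,-0.2222,0.2020,0.2387,-0.6955,-1.8898,-0.8502,2.8960,0.7352,-4.4159,-8.1220,-0.0014,0.4892,0.8262,-120.7160,60.1726,3.7328,2.9983,1.4283
16,-0.2326,0.2325,0.2496,-0.7429,-1.9669,-1.2366,3.2306,1.4989,-5.0440,-7.3037,-0.0124,0.4734,0.7962,-124.8969,61.6231,2.7475,3.7609,1.6511
17,-0.2471,0.2667,0.2684,-0.7967,-2.0352,-1.6553,3.6324,2.3291,-5.6833,-6.3295,-0.0241,0.4581,0.7677,-126.8264,61.8240,1.4805,4.5858,1.7625
18,-0.2659,0.3053,0.2954,-0.8570,-2.0926,-2.1154,4.0947,3.1093,-6.3770,-5.1347,-0.0365,0.4439,0.7406,-125.3991,60.2671,0.0099,5.3982,1.7470
19,-0.2896,0.3486,0.3290,-0.9248,-2.1367,-2.6343,4.5684,3.6254,-7.1748,-3.6495,-0.0497,0.4313,0.7149,-118.8567,56.1915,-1.4808,6.0217,1.5975
20,-0.3189,0.3961,0.3651,-1.0011,-2.1645,-3.2327,4.9336,3.5768,-8.0857,-1.8538,-0.0638,0.4208,0.6902,-104.7170,48.5673,-2.6397,6.0981,1.3307
21,-0.3545,0.4461,0.3969,-1.0866,-2.1732,-3.9155,5.0092,2.7412,-8.9881,0.1145,-0.0789,0.4130,0.6658,-80.7094,36.5058,-3.0048,5.1280,1.0088
22,-0.3972,0.4947,0.4170,-1.1799,-2.1629,-4.6420,4.6620,1.2801,-9.6087,1.9041,-0.0948,0.4079,0.6409,-47.9722,20.6718,-2.3796,2.9233,0.7358
23,-0.4471,0.5378,0.4217,-1.2769,-2.1372,-5.3331,3.9276,-0.2747,-9.7200,3.1636,-0.1113,0.4054,0.6152,-13.1155,4.1830,-1.1804,0.0849,0.5862
24,-0.5034,0.5723,0.4124,-1.3724,-2.1022,-5.9259,2.9600,-1.4687,-9.3235,3.7671,-0.1282,0.4052,0.5886,16.6064,-9.6221,-0.0466,-2.4884,0.5712
25,-0.5650,0.5966,0.3935,-1.4621,-2.0640,-6.4023,1.8970,-2.2330,-8.5970,3.8297,-0.1454,0.4067,0.5611,38.5922,-19.5996,0.7555,-4.3793,0.6575
26,-0.6309,0.6102,0.3688,-1.5437,-2.0270,-6.7735,0.8222,-2.6318,-7.7032,3.5254,-0.1627,0.4096,0.5328,53.5258,-26.1320,1.2510,-5.6046,0.8079
27,-0.7001,0.6132,0.3416,-1.6159,-1.9943,-7.0587,-0.2207,-2.7661,-6.7528,3.0074,-0.1798,0.4137,0.5037,63.1527,-30.0921,1.5631,-6.3448,0.9940
28,-0.7718,0.6060,0.3140,-1.6787,-1.9673,-7.2743,-1.2062,-2.7195,-5.8091,2.3847,-0.1965,0.4188,0.4737,68.9809,-32.2335,1.7940,-6.7673,1.1968
29,-0.8453,0.5893,0.2875,-1.7322,-1.9467,-7.4382,-2.1293,-2.5505,-4.9031,1.7276,-0.2126,0.4247,0.4428,72.0524,-33.0820,2.0065,-6.9917,1.4036
30,-0.9203,0.5637,0.2632,-1.7770,-1.9326,-7.5623,-2.9821,-2.2981,-4.0492,1.0786,-0.2278,0.4313,0.4110,73.0145,-32.9719,2.2288,-7.0876,1.6057
31,-0.9964,0.5300,0.2418,-1.8134,-1.9249,-7.6553,-3.7564,-1.9878,-3.2527,0.4618,-0.2419,0.4384,0.3784,72.3027,-32.1299,2.4700,-7.0955,1.7974
32,-1.0733,0.4890,0.2237,-1.8422,-1.9232,-7.7231,-4.4422,-1.6369,-2.5147,-0.1089,-0.2549,0.4458,0.3450,70.2724,-30.7362,2.7296,-7.0393,1.9742
33,-1.1508,0.4416,0.2092,-1.8639,-1.9268,-7.7688,-5.0270,-1.2588,-1.8354,-0.6210,-0.2665,0.4535,0.3110,,,,,
# max |tau| (N·m): 126.8264


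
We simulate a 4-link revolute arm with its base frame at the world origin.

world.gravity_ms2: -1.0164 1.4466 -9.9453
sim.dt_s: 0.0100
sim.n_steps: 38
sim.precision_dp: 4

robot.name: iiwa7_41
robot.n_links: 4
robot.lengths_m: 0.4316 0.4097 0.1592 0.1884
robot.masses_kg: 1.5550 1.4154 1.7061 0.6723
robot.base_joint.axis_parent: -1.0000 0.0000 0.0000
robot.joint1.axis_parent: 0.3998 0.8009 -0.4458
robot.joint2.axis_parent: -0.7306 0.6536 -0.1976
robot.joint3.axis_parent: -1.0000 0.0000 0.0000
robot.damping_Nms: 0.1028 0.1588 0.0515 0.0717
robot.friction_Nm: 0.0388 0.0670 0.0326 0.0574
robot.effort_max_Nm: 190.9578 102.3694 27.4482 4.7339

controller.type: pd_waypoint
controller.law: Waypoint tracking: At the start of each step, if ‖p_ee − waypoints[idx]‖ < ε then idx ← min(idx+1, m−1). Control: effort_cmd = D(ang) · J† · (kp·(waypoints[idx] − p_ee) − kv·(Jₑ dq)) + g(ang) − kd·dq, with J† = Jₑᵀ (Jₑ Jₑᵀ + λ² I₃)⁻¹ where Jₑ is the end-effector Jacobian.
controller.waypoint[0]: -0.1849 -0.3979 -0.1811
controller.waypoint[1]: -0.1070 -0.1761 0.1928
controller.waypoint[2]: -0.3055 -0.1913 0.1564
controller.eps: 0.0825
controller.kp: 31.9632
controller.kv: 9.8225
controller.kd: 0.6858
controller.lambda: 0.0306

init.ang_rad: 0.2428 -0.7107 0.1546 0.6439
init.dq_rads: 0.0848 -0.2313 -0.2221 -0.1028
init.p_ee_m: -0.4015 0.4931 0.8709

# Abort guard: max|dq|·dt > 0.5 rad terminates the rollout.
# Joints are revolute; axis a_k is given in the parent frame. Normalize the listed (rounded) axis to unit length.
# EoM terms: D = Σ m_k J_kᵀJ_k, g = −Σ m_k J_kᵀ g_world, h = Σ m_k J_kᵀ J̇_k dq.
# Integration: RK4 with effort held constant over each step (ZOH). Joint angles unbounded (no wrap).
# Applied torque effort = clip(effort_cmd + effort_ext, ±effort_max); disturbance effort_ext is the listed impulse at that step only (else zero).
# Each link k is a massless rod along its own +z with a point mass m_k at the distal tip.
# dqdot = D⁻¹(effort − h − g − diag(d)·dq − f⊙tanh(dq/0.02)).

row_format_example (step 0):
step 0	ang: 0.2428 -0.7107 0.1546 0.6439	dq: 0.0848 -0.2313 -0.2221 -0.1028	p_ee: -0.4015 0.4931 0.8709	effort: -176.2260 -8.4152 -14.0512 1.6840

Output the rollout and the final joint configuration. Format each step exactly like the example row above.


step 1	ang: 0.2398 -0.7155 0.1596 0.6512	dq: -0.6788 -0.7383 1.2292 1.5346	p_ee: -0.4028 0.4918 0.8684	effort: -158.1595 -6.3384 -13.6368 0.3323
step 2	ang: 0.2297 -0.7253 0.1784 0.6706	dq: -1.3389 -1.2030 2.5150 2.3326	p_ee: -0.4034 0.4875 0.8633	effort: -137.4899 -5.1815 -12.7003 -0.2457
step 3	ang: 0.2136 -0.7393 0.2084 0.6963	dq: -1.8807 -1.5960 3.4645 2.7925	p_ee: -0.4035 0.4804 0.8567	effort: -116.1805 -4.3192 -11.3676 -0.5116
step 4	ang: 0.1927 -0.7569 0.2462 0.7256	dq: -2.3099 -1.9168 4.0859 3.0615	p_ee: -0.4033 0.4703 0.8488	effort: -95.7908 -3.5226 -9.8362 -0.6206
step 5	ang: 0.1679 -0.7773 0.2889 0.7570	dq: -2.6402 -2.1726 4.4326 3.2079	p_ee: -0.4028 0.4575 0.8401	effort: -77.2575 -2.7087 -8.2656 -0.6488
step 6	ang: 0.1403 -0.8001 0.3339 0.7894	dq: -2.8885 -2.3733 4.5678 3.2716	p_ee: -0.4023 0.4421 0.8308	effort: -60.9834 -1.8638 -6.7622 -0.6385
step 7	ang: 0.1105 -0.8246 0.3796 0.8222	dq: -3.0710 -2.5289 4.5508 3.2783	p_ee: -0.4019 0.4246 0.8209	effort: -47.0160 -1.0024 -5.3865 -0.6129
step 8	ang: 0.0791 -0.8505 0.4245 0.8548	dq: -3.2023 -2.6482 4.4302 3.2453	p_ee: -0.4016 0.4052 0.8106	effort: -35.2072 -0.1450 -4.1660 -0.5846
step 9	ang: 0.0466 -0.8774 0.4679 0.8869	dq: -3.2941 -2.7388 4.2435 3.1849	p_ee: -0.4014 0.3844 0.8001	effort: -25.3229 0.6910 -3.1060 -0.5595
step 10	ang: 0.0134 -0.9051 0.5093 0.9184	dq: -3.3558 -2.8067 4.0178 3.1061	p_ee: -0.4014 0.3625 0.7892	effort: -17.1067 1.4944 -2.1993 -0.5402
step 11	ang: -0.0203 -0.9335 0.5482 0.9490	dq: -3.3947 -2.8566 3.7723 3.0155	p_ee: -0.4017 0.3397 0.7780	effort: -10.3119 2.2593 -1.4321 -0.5274
step 12	ang: -0.0544 -0.9622 0.5847 0.9786	dq: -3.4164 -2.8923 3.5199 2.9180	p_ee: -0.4021 0.3164 0.7666	effort: -4.7162 2.9839 -0.7878 -0.5209
step 13	ang: -0.0886 -0.9912 0.6186 1.0073	dq: -3.4253 -2.9165 3.2691 2.8172	p_ee: -0.4026 0.2929 0.7548	effort: -0.1250 3.6690 -0.2496 -0.5197
step 14	ang: -0.1228 -1.0205 0.6501 1.0350	dq: -3.4248 -2.9315 3.0254 2.7156	p_ee: -0.4033 0.2693 0.7429	effort: 3.6284 4.3168 0.1985 -0.5229
step 15	ang: -0.1570 -1.0498 0.6792 1.0616	dq: -3.4175 -2.9390 2.7922 2.6150	p_ee: -0.4041 0.2457 0.7306	effort: 6.6854 4.9303 0.5709 -0.5296
step 16	ang: -0.1912 -1.0792 0.7060 1.0873	dq: -3.4055 -2.9402 2.5713 2.5167	p_ee: -0.4050 0.2224 0.7181	effort: 9.1657 5.5127 0.8803 -0.5389
step 17	ang: -0.2251 -1.1086 0.7307 1.1119	dq: -3.3904 -2.9362 2.3635 2.4213	p_ee: -0.4060 0.1995 0.7052	effort: 11.1702 6.0671 1.1380 -0.5500
step 18	ang: -0.2589 -1.1379 0.7533 1.1357	dq: -3.3736 -2.9277 2.1690 2.3293	p_ee: -0.4069 0.1770 0.6921	effort: 12.7836 6.5960 1.3532 -0.5622
step 19	ang: -0.2926 -1.1671 0.7741 1.1585	dq: -3.3561 -2.9152 1.9874 2.2411	p_ee: -0.4079 0.1550 0.6787	effort: 14.0772 7.1018 1.5340 -0.5751
step 20	ang: -0.3261 -1.1962 0.7931 1.1805	dq: -3.3390 -2.8991 1.8183 2.1566	p_ee: -0.4088 0.1335 0.6651	effort: 15.1111 7.5860 1.6871 -0.5881
step 21	ang: -0.3594 -1.2251 0.8105 1.2017	dq: -3.3228 -2.8795 1.6609 2.0758	p_ee: -0.4097 0.1126 0.6511	effort: 15.9358 8.0501 1.8182 -0.6010
step 22	ang: -0.3925 -1.2538 0.8264 1.2221	dq: -3.3083 -2.8567 1.5145 1.9987	p_ee: -0.4106 0.0924 0.6370	effort: 16.5937 8.4949 1.9318 -0.6135
step 23	ang: -0.4255 -1.2822 0.8408 1.2417	dq: -3.2959 -2.8306 1.3783 1.9251	p_ee: -0.4113 0.0728 0.6226	effort: 17.1203 8.9208 2.0318 -0.6255
step 24	ang: -0.4584 -1.3104 0.8540 1.2606	dq: -3.2861 -2.8011 1.2517 1.8548	p_ee: -0.4120 0.0539 0.6081	effort: 17.5456 9.3278 2.1213 -0.6369
step 25	ang: -0.4913 -1.3382 0.8659 1.2788	dq: -3.2791 -2.7683 1.1340 1.7877	p_ee: -0.4125 0.0356 0.5933	effort: 17.8946 9.7160 2.2027 -0.6475
step 26	ang: -0.5240 -1.3657 0.8767 1.2963	dq: -3.2752 -2.7320 1.0247 1.7237	p_ee: -0.4130 0.0180 0.5784	effort: 18.1880 10.0848 2.2780 -0.6575
step 27	ang: -0.5568 -1.3928 0.8864 1.3133	dq: -3.2747 -2.6921 0.9232 1.6624	p_ee: -0.4133 0.0011 0.5634	effort: 18.4432 10.4336 2.3486 -0.6669
step 28	ang: -0.5895 -1.4195 0.8952 1.3296	dq: -3.2776 -2.6483 0.8294 1.6039	p_ee: -0.4135 -0.0152 0.5483	effort: 18.6745 10.7617 2.4157 -0.6757
step 29	ang: -0.6223 -1.4458 0.9030 1.3453	dq: -3.2841 -2.6006 0.7427 1.5480	p_ee: -0.4135 -0.0309 0.5331	effort: 18.8934 11.0684 2.4801 -0.6840
step 30	ang: -0.6552 -1.4715 0.9101 1.3605	dq: -3.2941 -2.5489 0.6632 1.4945	p_ee: -0.4134 -0.0459 0.5178	effort: 19.1094 11.3527 2.5422 -0.6920
step 31	ang: -0.6882 -1.4967 0.9163 1.3752	dq: -3.3075 -2.4931 0.5906 1.4434	p_ee: -0.4132 -0.0603 0.5025	effort: 19.3299 11.6137 2.6024 -0.6998
step 32	ang: -0.7214 -1.5214 0.9219 1.3894	dq: -3.3243 -2.4330 0.5249 1.3944	p_ee: -0.4128 -0.0742 0.4872	effort: 19.5606 11.8505 2.6608 -0.7076
step 33	ang: -0.7547 -1.5454 0.9269 1.4031	dq: -3.3443 -2.3688 0.4661 1.3476	p_ee: -0.4123 -0.0875 0.4720	effort: 19.8058 12.0624 2.7173 -0.7155
step 34	ang: -0.7883 -1.5687 0.9313 1.4164	dq: -3.3672 -2.3003 0.4141 1.3028	p_ee: -0.4116 -0.1002 0.4567	effort: 20.0685 12.2484 2.7718 -0.7236
step 35	ang: -0.8221 -1.5914 0.9352 1.4292	dq: -3.3927 -2.2276 0.3690 1.2600	p_ee: -0.4108 -0.1124 0.4416	effort: 20.3506 12.4079 2.8241 -0.7321
step 36	ang: -0.8561 -1.6133 0.9387 1.4416	dq: -3.4205 -2.1510 0.3308 1.2188	p_ee: -0.4098 -0.1242 0.4265	effort: 20.6532 12.5404 2.8738 -0.7410
step 37	ang: -0.8905 -1.6344 0.9418 1.4535	dq: -3.4501 -2.0704 0.2996 1.1793	p_ee: -0.4088 -0.1354 0.4115	effort: 20.9764 12.6453 2.9206 -0.7506
step 38	ang: -0.9251 -1.6547 0.9447 1.4651	dq: -3.4809 -1.9862 0.2753 1.1413	p_ee: -0.4076 -0.1462 0.3966
final ang (rad): -0.9251 -1.6547 0.9447 1.4651
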